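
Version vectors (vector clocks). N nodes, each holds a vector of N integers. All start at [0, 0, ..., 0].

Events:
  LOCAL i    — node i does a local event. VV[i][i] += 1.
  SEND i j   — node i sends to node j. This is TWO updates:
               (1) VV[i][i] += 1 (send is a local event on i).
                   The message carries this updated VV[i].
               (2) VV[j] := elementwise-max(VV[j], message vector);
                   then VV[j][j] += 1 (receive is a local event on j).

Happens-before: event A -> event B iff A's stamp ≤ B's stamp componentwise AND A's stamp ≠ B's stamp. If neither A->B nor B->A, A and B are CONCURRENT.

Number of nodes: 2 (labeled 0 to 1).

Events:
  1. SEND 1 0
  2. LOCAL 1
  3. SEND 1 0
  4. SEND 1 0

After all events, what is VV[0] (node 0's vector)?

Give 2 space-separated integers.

Answer: 3 4

Derivation:
Initial: VV[0]=[0, 0]
Initial: VV[1]=[0, 0]
Event 1: SEND 1->0: VV[1][1]++ -> VV[1]=[0, 1], msg_vec=[0, 1]; VV[0]=max(VV[0],msg_vec) then VV[0][0]++ -> VV[0]=[1, 1]
Event 2: LOCAL 1: VV[1][1]++ -> VV[1]=[0, 2]
Event 3: SEND 1->0: VV[1][1]++ -> VV[1]=[0, 3], msg_vec=[0, 3]; VV[0]=max(VV[0],msg_vec) then VV[0][0]++ -> VV[0]=[2, 3]
Event 4: SEND 1->0: VV[1][1]++ -> VV[1]=[0, 4], msg_vec=[0, 4]; VV[0]=max(VV[0],msg_vec) then VV[0][0]++ -> VV[0]=[3, 4]
Final vectors: VV[0]=[3, 4]; VV[1]=[0, 4]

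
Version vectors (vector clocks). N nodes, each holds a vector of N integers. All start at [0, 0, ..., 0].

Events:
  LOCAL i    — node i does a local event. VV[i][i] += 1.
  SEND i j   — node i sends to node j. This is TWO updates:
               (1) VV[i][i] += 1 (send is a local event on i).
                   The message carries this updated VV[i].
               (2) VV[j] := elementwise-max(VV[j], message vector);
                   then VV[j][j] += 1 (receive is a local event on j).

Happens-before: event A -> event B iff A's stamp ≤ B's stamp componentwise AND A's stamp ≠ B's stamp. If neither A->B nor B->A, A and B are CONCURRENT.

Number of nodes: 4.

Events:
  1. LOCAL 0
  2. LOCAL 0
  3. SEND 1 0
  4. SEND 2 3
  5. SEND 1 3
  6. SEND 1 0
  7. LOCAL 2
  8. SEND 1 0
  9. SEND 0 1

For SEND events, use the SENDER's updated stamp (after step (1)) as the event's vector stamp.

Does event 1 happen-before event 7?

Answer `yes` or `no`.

Initial: VV[0]=[0, 0, 0, 0]
Initial: VV[1]=[0, 0, 0, 0]
Initial: VV[2]=[0, 0, 0, 0]
Initial: VV[3]=[0, 0, 0, 0]
Event 1: LOCAL 0: VV[0][0]++ -> VV[0]=[1, 0, 0, 0]
Event 2: LOCAL 0: VV[0][0]++ -> VV[0]=[2, 0, 0, 0]
Event 3: SEND 1->0: VV[1][1]++ -> VV[1]=[0, 1, 0, 0], msg_vec=[0, 1, 0, 0]; VV[0]=max(VV[0],msg_vec) then VV[0][0]++ -> VV[0]=[3, 1, 0, 0]
Event 4: SEND 2->3: VV[2][2]++ -> VV[2]=[0, 0, 1, 0], msg_vec=[0, 0, 1, 0]; VV[3]=max(VV[3],msg_vec) then VV[3][3]++ -> VV[3]=[0, 0, 1, 1]
Event 5: SEND 1->3: VV[1][1]++ -> VV[1]=[0, 2, 0, 0], msg_vec=[0, 2, 0, 0]; VV[3]=max(VV[3],msg_vec) then VV[3][3]++ -> VV[3]=[0, 2, 1, 2]
Event 6: SEND 1->0: VV[1][1]++ -> VV[1]=[0, 3, 0, 0], msg_vec=[0, 3, 0, 0]; VV[0]=max(VV[0],msg_vec) then VV[0][0]++ -> VV[0]=[4, 3, 0, 0]
Event 7: LOCAL 2: VV[2][2]++ -> VV[2]=[0, 0, 2, 0]
Event 8: SEND 1->0: VV[1][1]++ -> VV[1]=[0, 4, 0, 0], msg_vec=[0, 4, 0, 0]; VV[0]=max(VV[0],msg_vec) then VV[0][0]++ -> VV[0]=[5, 4, 0, 0]
Event 9: SEND 0->1: VV[0][0]++ -> VV[0]=[6, 4, 0, 0], msg_vec=[6, 4, 0, 0]; VV[1]=max(VV[1],msg_vec) then VV[1][1]++ -> VV[1]=[6, 5, 0, 0]
Event 1 stamp: [1, 0, 0, 0]
Event 7 stamp: [0, 0, 2, 0]
[1, 0, 0, 0] <= [0, 0, 2, 0]? False. Equal? False. Happens-before: False

Answer: no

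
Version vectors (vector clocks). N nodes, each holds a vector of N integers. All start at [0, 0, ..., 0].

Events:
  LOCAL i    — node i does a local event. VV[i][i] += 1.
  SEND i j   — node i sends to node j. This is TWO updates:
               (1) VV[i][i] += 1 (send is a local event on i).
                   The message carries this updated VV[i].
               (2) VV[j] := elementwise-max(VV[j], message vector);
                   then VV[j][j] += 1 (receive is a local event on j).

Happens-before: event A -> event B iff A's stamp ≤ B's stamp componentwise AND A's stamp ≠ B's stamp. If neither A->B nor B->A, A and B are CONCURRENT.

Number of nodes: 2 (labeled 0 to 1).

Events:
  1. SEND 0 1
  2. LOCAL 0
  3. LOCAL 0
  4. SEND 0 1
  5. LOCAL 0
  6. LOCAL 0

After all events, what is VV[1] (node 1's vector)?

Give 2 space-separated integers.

Initial: VV[0]=[0, 0]
Initial: VV[1]=[0, 0]
Event 1: SEND 0->1: VV[0][0]++ -> VV[0]=[1, 0], msg_vec=[1, 0]; VV[1]=max(VV[1],msg_vec) then VV[1][1]++ -> VV[1]=[1, 1]
Event 2: LOCAL 0: VV[0][0]++ -> VV[0]=[2, 0]
Event 3: LOCAL 0: VV[0][0]++ -> VV[0]=[3, 0]
Event 4: SEND 0->1: VV[0][0]++ -> VV[0]=[4, 0], msg_vec=[4, 0]; VV[1]=max(VV[1],msg_vec) then VV[1][1]++ -> VV[1]=[4, 2]
Event 5: LOCAL 0: VV[0][0]++ -> VV[0]=[5, 0]
Event 6: LOCAL 0: VV[0][0]++ -> VV[0]=[6, 0]
Final vectors: VV[0]=[6, 0]; VV[1]=[4, 2]

Answer: 4 2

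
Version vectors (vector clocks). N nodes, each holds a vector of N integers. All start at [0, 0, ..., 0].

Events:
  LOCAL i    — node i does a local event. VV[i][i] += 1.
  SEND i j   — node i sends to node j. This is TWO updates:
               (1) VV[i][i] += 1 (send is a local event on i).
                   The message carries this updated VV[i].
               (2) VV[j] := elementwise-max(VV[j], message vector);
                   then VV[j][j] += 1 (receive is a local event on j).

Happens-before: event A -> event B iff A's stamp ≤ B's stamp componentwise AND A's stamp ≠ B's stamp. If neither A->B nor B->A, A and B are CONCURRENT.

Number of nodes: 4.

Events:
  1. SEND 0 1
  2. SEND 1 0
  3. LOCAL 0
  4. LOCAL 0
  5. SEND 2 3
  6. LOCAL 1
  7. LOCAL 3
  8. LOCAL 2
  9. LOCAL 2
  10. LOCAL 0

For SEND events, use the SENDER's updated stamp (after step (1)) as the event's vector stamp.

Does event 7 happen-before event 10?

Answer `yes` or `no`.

Initial: VV[0]=[0, 0, 0, 0]
Initial: VV[1]=[0, 0, 0, 0]
Initial: VV[2]=[0, 0, 0, 0]
Initial: VV[3]=[0, 0, 0, 0]
Event 1: SEND 0->1: VV[0][0]++ -> VV[0]=[1, 0, 0, 0], msg_vec=[1, 0, 0, 0]; VV[1]=max(VV[1],msg_vec) then VV[1][1]++ -> VV[1]=[1, 1, 0, 0]
Event 2: SEND 1->0: VV[1][1]++ -> VV[1]=[1, 2, 0, 0], msg_vec=[1, 2, 0, 0]; VV[0]=max(VV[0],msg_vec) then VV[0][0]++ -> VV[0]=[2, 2, 0, 0]
Event 3: LOCAL 0: VV[0][0]++ -> VV[0]=[3, 2, 0, 0]
Event 4: LOCAL 0: VV[0][0]++ -> VV[0]=[4, 2, 0, 0]
Event 5: SEND 2->3: VV[2][2]++ -> VV[2]=[0, 0, 1, 0], msg_vec=[0, 0, 1, 0]; VV[3]=max(VV[3],msg_vec) then VV[3][3]++ -> VV[3]=[0, 0, 1, 1]
Event 6: LOCAL 1: VV[1][1]++ -> VV[1]=[1, 3, 0, 0]
Event 7: LOCAL 3: VV[3][3]++ -> VV[3]=[0, 0, 1, 2]
Event 8: LOCAL 2: VV[2][2]++ -> VV[2]=[0, 0, 2, 0]
Event 9: LOCAL 2: VV[2][2]++ -> VV[2]=[0, 0, 3, 0]
Event 10: LOCAL 0: VV[0][0]++ -> VV[0]=[5, 2, 0, 0]
Event 7 stamp: [0, 0, 1, 2]
Event 10 stamp: [5, 2, 0, 0]
[0, 0, 1, 2] <= [5, 2, 0, 0]? False. Equal? False. Happens-before: False

Answer: no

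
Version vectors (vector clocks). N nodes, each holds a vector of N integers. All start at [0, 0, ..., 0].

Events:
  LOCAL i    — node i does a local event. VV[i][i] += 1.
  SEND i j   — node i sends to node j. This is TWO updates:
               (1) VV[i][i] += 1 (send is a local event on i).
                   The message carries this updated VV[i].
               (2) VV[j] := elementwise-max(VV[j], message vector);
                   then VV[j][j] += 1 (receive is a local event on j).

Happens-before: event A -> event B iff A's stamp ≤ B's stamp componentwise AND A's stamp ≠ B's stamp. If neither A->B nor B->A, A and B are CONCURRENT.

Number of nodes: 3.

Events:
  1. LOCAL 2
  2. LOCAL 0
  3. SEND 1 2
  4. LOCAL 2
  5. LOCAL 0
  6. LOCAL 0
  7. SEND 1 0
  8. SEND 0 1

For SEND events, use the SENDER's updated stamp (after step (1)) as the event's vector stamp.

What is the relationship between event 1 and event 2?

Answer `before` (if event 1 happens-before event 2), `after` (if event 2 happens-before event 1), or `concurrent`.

Answer: concurrent

Derivation:
Initial: VV[0]=[0, 0, 0]
Initial: VV[1]=[0, 0, 0]
Initial: VV[2]=[0, 0, 0]
Event 1: LOCAL 2: VV[2][2]++ -> VV[2]=[0, 0, 1]
Event 2: LOCAL 0: VV[0][0]++ -> VV[0]=[1, 0, 0]
Event 3: SEND 1->2: VV[1][1]++ -> VV[1]=[0, 1, 0], msg_vec=[0, 1, 0]; VV[2]=max(VV[2],msg_vec) then VV[2][2]++ -> VV[2]=[0, 1, 2]
Event 4: LOCAL 2: VV[2][2]++ -> VV[2]=[0, 1, 3]
Event 5: LOCAL 0: VV[0][0]++ -> VV[0]=[2, 0, 0]
Event 6: LOCAL 0: VV[0][0]++ -> VV[0]=[3, 0, 0]
Event 7: SEND 1->0: VV[1][1]++ -> VV[1]=[0, 2, 0], msg_vec=[0, 2, 0]; VV[0]=max(VV[0],msg_vec) then VV[0][0]++ -> VV[0]=[4, 2, 0]
Event 8: SEND 0->1: VV[0][0]++ -> VV[0]=[5, 2, 0], msg_vec=[5, 2, 0]; VV[1]=max(VV[1],msg_vec) then VV[1][1]++ -> VV[1]=[5, 3, 0]
Event 1 stamp: [0, 0, 1]
Event 2 stamp: [1, 0, 0]
[0, 0, 1] <= [1, 0, 0]? False
[1, 0, 0] <= [0, 0, 1]? False
Relation: concurrent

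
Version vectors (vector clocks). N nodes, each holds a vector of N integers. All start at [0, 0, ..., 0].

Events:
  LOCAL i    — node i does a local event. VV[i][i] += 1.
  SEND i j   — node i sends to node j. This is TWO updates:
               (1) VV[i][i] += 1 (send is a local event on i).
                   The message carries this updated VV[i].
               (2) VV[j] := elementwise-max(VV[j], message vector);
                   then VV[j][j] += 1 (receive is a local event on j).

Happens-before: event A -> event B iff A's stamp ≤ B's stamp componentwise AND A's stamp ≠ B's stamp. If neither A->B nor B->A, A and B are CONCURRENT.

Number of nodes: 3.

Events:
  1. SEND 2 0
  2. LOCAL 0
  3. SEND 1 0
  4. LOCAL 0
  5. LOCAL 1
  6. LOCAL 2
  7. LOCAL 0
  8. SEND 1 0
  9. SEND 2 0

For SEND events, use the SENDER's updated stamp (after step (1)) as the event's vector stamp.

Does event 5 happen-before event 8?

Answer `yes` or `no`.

Answer: yes

Derivation:
Initial: VV[0]=[0, 0, 0]
Initial: VV[1]=[0, 0, 0]
Initial: VV[2]=[0, 0, 0]
Event 1: SEND 2->0: VV[2][2]++ -> VV[2]=[0, 0, 1], msg_vec=[0, 0, 1]; VV[0]=max(VV[0],msg_vec) then VV[0][0]++ -> VV[0]=[1, 0, 1]
Event 2: LOCAL 0: VV[0][0]++ -> VV[0]=[2, 0, 1]
Event 3: SEND 1->0: VV[1][1]++ -> VV[1]=[0, 1, 0], msg_vec=[0, 1, 0]; VV[0]=max(VV[0],msg_vec) then VV[0][0]++ -> VV[0]=[3, 1, 1]
Event 4: LOCAL 0: VV[0][0]++ -> VV[0]=[4, 1, 1]
Event 5: LOCAL 1: VV[1][1]++ -> VV[1]=[0, 2, 0]
Event 6: LOCAL 2: VV[2][2]++ -> VV[2]=[0, 0, 2]
Event 7: LOCAL 0: VV[0][0]++ -> VV[0]=[5, 1, 1]
Event 8: SEND 1->0: VV[1][1]++ -> VV[1]=[0, 3, 0], msg_vec=[0, 3, 0]; VV[0]=max(VV[0],msg_vec) then VV[0][0]++ -> VV[0]=[6, 3, 1]
Event 9: SEND 2->0: VV[2][2]++ -> VV[2]=[0, 0, 3], msg_vec=[0, 0, 3]; VV[0]=max(VV[0],msg_vec) then VV[0][0]++ -> VV[0]=[7, 3, 3]
Event 5 stamp: [0, 2, 0]
Event 8 stamp: [0, 3, 0]
[0, 2, 0] <= [0, 3, 0]? True. Equal? False. Happens-before: True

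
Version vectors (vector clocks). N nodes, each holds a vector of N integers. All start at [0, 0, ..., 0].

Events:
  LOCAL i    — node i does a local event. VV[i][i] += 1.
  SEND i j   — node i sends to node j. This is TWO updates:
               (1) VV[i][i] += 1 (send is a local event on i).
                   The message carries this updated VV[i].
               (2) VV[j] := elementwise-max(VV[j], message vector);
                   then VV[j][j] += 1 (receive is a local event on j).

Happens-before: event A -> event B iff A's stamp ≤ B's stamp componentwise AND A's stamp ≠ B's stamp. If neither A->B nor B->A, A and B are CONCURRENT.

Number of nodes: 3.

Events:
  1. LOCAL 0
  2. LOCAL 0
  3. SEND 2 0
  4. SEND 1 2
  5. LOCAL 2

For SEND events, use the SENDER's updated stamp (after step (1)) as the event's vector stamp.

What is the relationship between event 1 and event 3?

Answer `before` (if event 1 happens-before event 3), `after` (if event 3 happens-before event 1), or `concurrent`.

Initial: VV[0]=[0, 0, 0]
Initial: VV[1]=[0, 0, 0]
Initial: VV[2]=[0, 0, 0]
Event 1: LOCAL 0: VV[0][0]++ -> VV[0]=[1, 0, 0]
Event 2: LOCAL 0: VV[0][0]++ -> VV[0]=[2, 0, 0]
Event 3: SEND 2->0: VV[2][2]++ -> VV[2]=[0, 0, 1], msg_vec=[0, 0, 1]; VV[0]=max(VV[0],msg_vec) then VV[0][0]++ -> VV[0]=[3, 0, 1]
Event 4: SEND 1->2: VV[1][1]++ -> VV[1]=[0, 1, 0], msg_vec=[0, 1, 0]; VV[2]=max(VV[2],msg_vec) then VV[2][2]++ -> VV[2]=[0, 1, 2]
Event 5: LOCAL 2: VV[2][2]++ -> VV[2]=[0, 1, 3]
Event 1 stamp: [1, 0, 0]
Event 3 stamp: [0, 0, 1]
[1, 0, 0] <= [0, 0, 1]? False
[0, 0, 1] <= [1, 0, 0]? False
Relation: concurrent

Answer: concurrent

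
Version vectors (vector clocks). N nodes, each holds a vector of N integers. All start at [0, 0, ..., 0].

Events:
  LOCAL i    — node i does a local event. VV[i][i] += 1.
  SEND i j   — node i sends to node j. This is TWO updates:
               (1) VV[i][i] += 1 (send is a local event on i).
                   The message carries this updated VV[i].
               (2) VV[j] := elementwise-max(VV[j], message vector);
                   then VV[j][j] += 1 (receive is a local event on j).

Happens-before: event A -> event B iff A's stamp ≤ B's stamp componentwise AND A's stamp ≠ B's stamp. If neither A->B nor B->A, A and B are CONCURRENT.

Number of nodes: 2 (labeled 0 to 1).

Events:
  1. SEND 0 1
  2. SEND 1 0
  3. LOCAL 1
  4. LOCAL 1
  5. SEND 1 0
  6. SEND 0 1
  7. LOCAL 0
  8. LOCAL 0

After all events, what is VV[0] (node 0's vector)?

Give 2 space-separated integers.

Initial: VV[0]=[0, 0]
Initial: VV[1]=[0, 0]
Event 1: SEND 0->1: VV[0][0]++ -> VV[0]=[1, 0], msg_vec=[1, 0]; VV[1]=max(VV[1],msg_vec) then VV[1][1]++ -> VV[1]=[1, 1]
Event 2: SEND 1->0: VV[1][1]++ -> VV[1]=[1, 2], msg_vec=[1, 2]; VV[0]=max(VV[0],msg_vec) then VV[0][0]++ -> VV[0]=[2, 2]
Event 3: LOCAL 1: VV[1][1]++ -> VV[1]=[1, 3]
Event 4: LOCAL 1: VV[1][1]++ -> VV[1]=[1, 4]
Event 5: SEND 1->0: VV[1][1]++ -> VV[1]=[1, 5], msg_vec=[1, 5]; VV[0]=max(VV[0],msg_vec) then VV[0][0]++ -> VV[0]=[3, 5]
Event 6: SEND 0->1: VV[0][0]++ -> VV[0]=[4, 5], msg_vec=[4, 5]; VV[1]=max(VV[1],msg_vec) then VV[1][1]++ -> VV[1]=[4, 6]
Event 7: LOCAL 0: VV[0][0]++ -> VV[0]=[5, 5]
Event 8: LOCAL 0: VV[0][0]++ -> VV[0]=[6, 5]
Final vectors: VV[0]=[6, 5]; VV[1]=[4, 6]

Answer: 6 5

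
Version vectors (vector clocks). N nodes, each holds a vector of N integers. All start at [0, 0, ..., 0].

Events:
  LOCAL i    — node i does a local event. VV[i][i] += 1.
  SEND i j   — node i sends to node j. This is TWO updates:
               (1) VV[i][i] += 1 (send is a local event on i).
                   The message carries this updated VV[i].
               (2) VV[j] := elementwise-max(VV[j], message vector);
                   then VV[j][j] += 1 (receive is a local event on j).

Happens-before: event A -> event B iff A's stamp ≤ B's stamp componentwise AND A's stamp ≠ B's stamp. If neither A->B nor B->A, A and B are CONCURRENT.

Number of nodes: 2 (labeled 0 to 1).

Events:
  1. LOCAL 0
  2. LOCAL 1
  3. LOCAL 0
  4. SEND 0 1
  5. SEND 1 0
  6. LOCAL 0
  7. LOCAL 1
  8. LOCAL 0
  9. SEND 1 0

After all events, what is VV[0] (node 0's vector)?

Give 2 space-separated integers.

Initial: VV[0]=[0, 0]
Initial: VV[1]=[0, 0]
Event 1: LOCAL 0: VV[0][0]++ -> VV[0]=[1, 0]
Event 2: LOCAL 1: VV[1][1]++ -> VV[1]=[0, 1]
Event 3: LOCAL 0: VV[0][0]++ -> VV[0]=[2, 0]
Event 4: SEND 0->1: VV[0][0]++ -> VV[0]=[3, 0], msg_vec=[3, 0]; VV[1]=max(VV[1],msg_vec) then VV[1][1]++ -> VV[1]=[3, 2]
Event 5: SEND 1->0: VV[1][1]++ -> VV[1]=[3, 3], msg_vec=[3, 3]; VV[0]=max(VV[0],msg_vec) then VV[0][0]++ -> VV[0]=[4, 3]
Event 6: LOCAL 0: VV[0][0]++ -> VV[0]=[5, 3]
Event 7: LOCAL 1: VV[1][1]++ -> VV[1]=[3, 4]
Event 8: LOCAL 0: VV[0][0]++ -> VV[0]=[6, 3]
Event 9: SEND 1->0: VV[1][1]++ -> VV[1]=[3, 5], msg_vec=[3, 5]; VV[0]=max(VV[0],msg_vec) then VV[0][0]++ -> VV[0]=[7, 5]
Final vectors: VV[0]=[7, 5]; VV[1]=[3, 5]

Answer: 7 5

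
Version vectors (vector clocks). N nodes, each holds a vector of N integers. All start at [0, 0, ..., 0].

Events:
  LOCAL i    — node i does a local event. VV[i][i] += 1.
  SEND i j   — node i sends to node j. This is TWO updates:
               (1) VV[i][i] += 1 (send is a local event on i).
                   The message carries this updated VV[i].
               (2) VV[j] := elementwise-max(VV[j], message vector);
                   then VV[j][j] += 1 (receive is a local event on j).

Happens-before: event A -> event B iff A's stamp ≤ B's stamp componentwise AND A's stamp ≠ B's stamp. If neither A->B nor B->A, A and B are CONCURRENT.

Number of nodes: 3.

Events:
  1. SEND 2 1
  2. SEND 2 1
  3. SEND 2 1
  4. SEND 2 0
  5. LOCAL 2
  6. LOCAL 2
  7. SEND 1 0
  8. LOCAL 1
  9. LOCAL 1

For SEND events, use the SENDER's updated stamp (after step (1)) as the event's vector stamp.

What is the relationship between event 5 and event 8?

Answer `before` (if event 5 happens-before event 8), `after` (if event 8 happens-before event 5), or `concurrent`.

Answer: concurrent

Derivation:
Initial: VV[0]=[0, 0, 0]
Initial: VV[1]=[0, 0, 0]
Initial: VV[2]=[0, 0, 0]
Event 1: SEND 2->1: VV[2][2]++ -> VV[2]=[0, 0, 1], msg_vec=[0, 0, 1]; VV[1]=max(VV[1],msg_vec) then VV[1][1]++ -> VV[1]=[0, 1, 1]
Event 2: SEND 2->1: VV[2][2]++ -> VV[2]=[0, 0, 2], msg_vec=[0, 0, 2]; VV[1]=max(VV[1],msg_vec) then VV[1][1]++ -> VV[1]=[0, 2, 2]
Event 3: SEND 2->1: VV[2][2]++ -> VV[2]=[0, 0, 3], msg_vec=[0, 0, 3]; VV[1]=max(VV[1],msg_vec) then VV[1][1]++ -> VV[1]=[0, 3, 3]
Event 4: SEND 2->0: VV[2][2]++ -> VV[2]=[0, 0, 4], msg_vec=[0, 0, 4]; VV[0]=max(VV[0],msg_vec) then VV[0][0]++ -> VV[0]=[1, 0, 4]
Event 5: LOCAL 2: VV[2][2]++ -> VV[2]=[0, 0, 5]
Event 6: LOCAL 2: VV[2][2]++ -> VV[2]=[0, 0, 6]
Event 7: SEND 1->0: VV[1][1]++ -> VV[1]=[0, 4, 3], msg_vec=[0, 4, 3]; VV[0]=max(VV[0],msg_vec) then VV[0][0]++ -> VV[0]=[2, 4, 4]
Event 8: LOCAL 1: VV[1][1]++ -> VV[1]=[0, 5, 3]
Event 9: LOCAL 1: VV[1][1]++ -> VV[1]=[0, 6, 3]
Event 5 stamp: [0, 0, 5]
Event 8 stamp: [0, 5, 3]
[0, 0, 5] <= [0, 5, 3]? False
[0, 5, 3] <= [0, 0, 5]? False
Relation: concurrent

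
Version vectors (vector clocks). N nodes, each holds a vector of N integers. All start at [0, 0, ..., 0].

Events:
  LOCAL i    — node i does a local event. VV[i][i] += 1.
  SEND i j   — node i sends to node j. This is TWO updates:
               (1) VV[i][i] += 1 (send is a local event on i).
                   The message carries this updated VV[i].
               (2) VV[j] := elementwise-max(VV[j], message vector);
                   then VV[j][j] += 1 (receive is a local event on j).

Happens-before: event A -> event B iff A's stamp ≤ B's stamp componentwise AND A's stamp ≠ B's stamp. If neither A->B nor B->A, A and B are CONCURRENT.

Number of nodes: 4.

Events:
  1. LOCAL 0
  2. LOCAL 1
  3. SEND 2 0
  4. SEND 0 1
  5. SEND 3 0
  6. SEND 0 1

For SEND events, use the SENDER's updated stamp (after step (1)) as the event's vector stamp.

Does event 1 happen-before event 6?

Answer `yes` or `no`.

Initial: VV[0]=[0, 0, 0, 0]
Initial: VV[1]=[0, 0, 0, 0]
Initial: VV[2]=[0, 0, 0, 0]
Initial: VV[3]=[0, 0, 0, 0]
Event 1: LOCAL 0: VV[0][0]++ -> VV[0]=[1, 0, 0, 0]
Event 2: LOCAL 1: VV[1][1]++ -> VV[1]=[0, 1, 0, 0]
Event 3: SEND 2->0: VV[2][2]++ -> VV[2]=[0, 0, 1, 0], msg_vec=[0, 0, 1, 0]; VV[0]=max(VV[0],msg_vec) then VV[0][0]++ -> VV[0]=[2, 0, 1, 0]
Event 4: SEND 0->1: VV[0][0]++ -> VV[0]=[3, 0, 1, 0], msg_vec=[3, 0, 1, 0]; VV[1]=max(VV[1],msg_vec) then VV[1][1]++ -> VV[1]=[3, 2, 1, 0]
Event 5: SEND 3->0: VV[3][3]++ -> VV[3]=[0, 0, 0, 1], msg_vec=[0, 0, 0, 1]; VV[0]=max(VV[0],msg_vec) then VV[0][0]++ -> VV[0]=[4, 0, 1, 1]
Event 6: SEND 0->1: VV[0][0]++ -> VV[0]=[5, 0, 1, 1], msg_vec=[5, 0, 1, 1]; VV[1]=max(VV[1],msg_vec) then VV[1][1]++ -> VV[1]=[5, 3, 1, 1]
Event 1 stamp: [1, 0, 0, 0]
Event 6 stamp: [5, 0, 1, 1]
[1, 0, 0, 0] <= [5, 0, 1, 1]? True. Equal? False. Happens-before: True

Answer: yes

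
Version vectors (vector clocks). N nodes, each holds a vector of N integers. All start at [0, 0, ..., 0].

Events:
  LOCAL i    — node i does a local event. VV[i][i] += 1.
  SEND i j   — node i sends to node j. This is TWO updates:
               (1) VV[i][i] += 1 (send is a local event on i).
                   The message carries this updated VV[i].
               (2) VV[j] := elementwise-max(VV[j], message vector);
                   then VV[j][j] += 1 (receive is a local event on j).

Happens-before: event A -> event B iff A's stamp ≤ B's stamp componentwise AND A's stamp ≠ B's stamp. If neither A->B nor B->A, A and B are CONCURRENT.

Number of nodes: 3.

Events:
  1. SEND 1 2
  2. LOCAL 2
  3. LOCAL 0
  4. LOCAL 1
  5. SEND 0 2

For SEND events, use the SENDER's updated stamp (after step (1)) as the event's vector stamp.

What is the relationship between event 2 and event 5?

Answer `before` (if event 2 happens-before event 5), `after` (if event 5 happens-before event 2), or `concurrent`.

Initial: VV[0]=[0, 0, 0]
Initial: VV[1]=[0, 0, 0]
Initial: VV[2]=[0, 0, 0]
Event 1: SEND 1->2: VV[1][1]++ -> VV[1]=[0, 1, 0], msg_vec=[0, 1, 0]; VV[2]=max(VV[2],msg_vec) then VV[2][2]++ -> VV[2]=[0, 1, 1]
Event 2: LOCAL 2: VV[2][2]++ -> VV[2]=[0, 1, 2]
Event 3: LOCAL 0: VV[0][0]++ -> VV[0]=[1, 0, 0]
Event 4: LOCAL 1: VV[1][1]++ -> VV[1]=[0, 2, 0]
Event 5: SEND 0->2: VV[0][0]++ -> VV[0]=[2, 0, 0], msg_vec=[2, 0, 0]; VV[2]=max(VV[2],msg_vec) then VV[2][2]++ -> VV[2]=[2, 1, 3]
Event 2 stamp: [0, 1, 2]
Event 5 stamp: [2, 0, 0]
[0, 1, 2] <= [2, 0, 0]? False
[2, 0, 0] <= [0, 1, 2]? False
Relation: concurrent

Answer: concurrent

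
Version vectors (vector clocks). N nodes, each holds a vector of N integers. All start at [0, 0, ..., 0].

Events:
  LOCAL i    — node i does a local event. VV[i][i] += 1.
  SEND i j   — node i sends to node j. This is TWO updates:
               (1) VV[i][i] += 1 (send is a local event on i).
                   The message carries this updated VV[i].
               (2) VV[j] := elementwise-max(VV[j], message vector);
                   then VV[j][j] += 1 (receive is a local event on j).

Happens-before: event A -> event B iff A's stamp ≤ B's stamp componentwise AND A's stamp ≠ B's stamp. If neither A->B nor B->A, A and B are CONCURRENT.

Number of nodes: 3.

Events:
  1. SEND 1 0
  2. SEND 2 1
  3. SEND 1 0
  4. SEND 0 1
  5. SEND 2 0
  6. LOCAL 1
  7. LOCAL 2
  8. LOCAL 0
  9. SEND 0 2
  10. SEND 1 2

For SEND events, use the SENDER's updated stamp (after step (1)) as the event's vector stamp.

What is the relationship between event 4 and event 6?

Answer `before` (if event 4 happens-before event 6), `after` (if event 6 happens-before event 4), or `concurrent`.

Initial: VV[0]=[0, 0, 0]
Initial: VV[1]=[0, 0, 0]
Initial: VV[2]=[0, 0, 0]
Event 1: SEND 1->0: VV[1][1]++ -> VV[1]=[0, 1, 0], msg_vec=[0, 1, 0]; VV[0]=max(VV[0],msg_vec) then VV[0][0]++ -> VV[0]=[1, 1, 0]
Event 2: SEND 2->1: VV[2][2]++ -> VV[2]=[0, 0, 1], msg_vec=[0, 0, 1]; VV[1]=max(VV[1],msg_vec) then VV[1][1]++ -> VV[1]=[0, 2, 1]
Event 3: SEND 1->0: VV[1][1]++ -> VV[1]=[0, 3, 1], msg_vec=[0, 3, 1]; VV[0]=max(VV[0],msg_vec) then VV[0][0]++ -> VV[0]=[2, 3, 1]
Event 4: SEND 0->1: VV[0][0]++ -> VV[0]=[3, 3, 1], msg_vec=[3, 3, 1]; VV[1]=max(VV[1],msg_vec) then VV[1][1]++ -> VV[1]=[3, 4, 1]
Event 5: SEND 2->0: VV[2][2]++ -> VV[2]=[0, 0, 2], msg_vec=[0, 0, 2]; VV[0]=max(VV[0],msg_vec) then VV[0][0]++ -> VV[0]=[4, 3, 2]
Event 6: LOCAL 1: VV[1][1]++ -> VV[1]=[3, 5, 1]
Event 7: LOCAL 2: VV[2][2]++ -> VV[2]=[0, 0, 3]
Event 8: LOCAL 0: VV[0][0]++ -> VV[0]=[5, 3, 2]
Event 9: SEND 0->2: VV[0][0]++ -> VV[0]=[6, 3, 2], msg_vec=[6, 3, 2]; VV[2]=max(VV[2],msg_vec) then VV[2][2]++ -> VV[2]=[6, 3, 4]
Event 10: SEND 1->2: VV[1][1]++ -> VV[1]=[3, 6, 1], msg_vec=[3, 6, 1]; VV[2]=max(VV[2],msg_vec) then VV[2][2]++ -> VV[2]=[6, 6, 5]
Event 4 stamp: [3, 3, 1]
Event 6 stamp: [3, 5, 1]
[3, 3, 1] <= [3, 5, 1]? True
[3, 5, 1] <= [3, 3, 1]? False
Relation: before

Answer: before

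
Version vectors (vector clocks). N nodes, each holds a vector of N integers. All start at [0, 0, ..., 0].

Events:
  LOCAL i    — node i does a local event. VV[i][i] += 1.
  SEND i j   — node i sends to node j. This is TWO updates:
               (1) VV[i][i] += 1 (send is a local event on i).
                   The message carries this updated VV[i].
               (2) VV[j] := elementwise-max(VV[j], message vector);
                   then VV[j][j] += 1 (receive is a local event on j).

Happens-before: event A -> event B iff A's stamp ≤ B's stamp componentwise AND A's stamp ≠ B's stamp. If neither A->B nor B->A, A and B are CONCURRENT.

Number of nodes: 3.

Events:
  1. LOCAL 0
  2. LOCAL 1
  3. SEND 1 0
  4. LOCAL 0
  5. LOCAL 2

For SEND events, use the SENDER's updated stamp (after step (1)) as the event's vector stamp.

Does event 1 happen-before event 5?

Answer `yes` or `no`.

Initial: VV[0]=[0, 0, 0]
Initial: VV[1]=[0, 0, 0]
Initial: VV[2]=[0, 0, 0]
Event 1: LOCAL 0: VV[0][0]++ -> VV[0]=[1, 0, 0]
Event 2: LOCAL 1: VV[1][1]++ -> VV[1]=[0, 1, 0]
Event 3: SEND 1->0: VV[1][1]++ -> VV[1]=[0, 2, 0], msg_vec=[0, 2, 0]; VV[0]=max(VV[0],msg_vec) then VV[0][0]++ -> VV[0]=[2, 2, 0]
Event 4: LOCAL 0: VV[0][0]++ -> VV[0]=[3, 2, 0]
Event 5: LOCAL 2: VV[2][2]++ -> VV[2]=[0, 0, 1]
Event 1 stamp: [1, 0, 0]
Event 5 stamp: [0, 0, 1]
[1, 0, 0] <= [0, 0, 1]? False. Equal? False. Happens-before: False

Answer: no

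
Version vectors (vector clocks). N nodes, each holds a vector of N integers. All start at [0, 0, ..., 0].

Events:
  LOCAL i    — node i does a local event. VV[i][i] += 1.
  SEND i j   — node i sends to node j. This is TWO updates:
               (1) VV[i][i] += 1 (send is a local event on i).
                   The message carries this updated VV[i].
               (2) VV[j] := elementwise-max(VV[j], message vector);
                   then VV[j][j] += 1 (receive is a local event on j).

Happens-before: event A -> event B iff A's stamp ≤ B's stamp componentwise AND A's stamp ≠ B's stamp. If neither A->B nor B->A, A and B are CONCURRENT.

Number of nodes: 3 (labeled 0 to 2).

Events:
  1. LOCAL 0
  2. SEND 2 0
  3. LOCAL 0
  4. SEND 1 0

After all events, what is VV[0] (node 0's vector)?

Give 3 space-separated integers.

Initial: VV[0]=[0, 0, 0]
Initial: VV[1]=[0, 0, 0]
Initial: VV[2]=[0, 0, 0]
Event 1: LOCAL 0: VV[0][0]++ -> VV[0]=[1, 0, 0]
Event 2: SEND 2->0: VV[2][2]++ -> VV[2]=[0, 0, 1], msg_vec=[0, 0, 1]; VV[0]=max(VV[0],msg_vec) then VV[0][0]++ -> VV[0]=[2, 0, 1]
Event 3: LOCAL 0: VV[0][0]++ -> VV[0]=[3, 0, 1]
Event 4: SEND 1->0: VV[1][1]++ -> VV[1]=[0, 1, 0], msg_vec=[0, 1, 0]; VV[0]=max(VV[0],msg_vec) then VV[0][0]++ -> VV[0]=[4, 1, 1]
Final vectors: VV[0]=[4, 1, 1]; VV[1]=[0, 1, 0]; VV[2]=[0, 0, 1]

Answer: 4 1 1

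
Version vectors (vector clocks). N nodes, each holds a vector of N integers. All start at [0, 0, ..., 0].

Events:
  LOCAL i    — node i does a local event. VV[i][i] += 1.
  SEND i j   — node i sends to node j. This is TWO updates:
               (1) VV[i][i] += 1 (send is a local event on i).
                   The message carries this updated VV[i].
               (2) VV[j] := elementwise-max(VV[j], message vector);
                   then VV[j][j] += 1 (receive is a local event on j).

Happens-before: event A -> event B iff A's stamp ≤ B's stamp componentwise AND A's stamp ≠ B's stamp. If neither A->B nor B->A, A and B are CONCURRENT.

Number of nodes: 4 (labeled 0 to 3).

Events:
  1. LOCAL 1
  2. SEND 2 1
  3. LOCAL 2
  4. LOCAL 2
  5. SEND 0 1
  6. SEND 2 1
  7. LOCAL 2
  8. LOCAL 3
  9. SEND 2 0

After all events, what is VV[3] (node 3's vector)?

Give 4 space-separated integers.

Answer: 0 0 0 1

Derivation:
Initial: VV[0]=[0, 0, 0, 0]
Initial: VV[1]=[0, 0, 0, 0]
Initial: VV[2]=[0, 0, 0, 0]
Initial: VV[3]=[0, 0, 0, 0]
Event 1: LOCAL 1: VV[1][1]++ -> VV[1]=[0, 1, 0, 0]
Event 2: SEND 2->1: VV[2][2]++ -> VV[2]=[0, 0, 1, 0], msg_vec=[0, 0, 1, 0]; VV[1]=max(VV[1],msg_vec) then VV[1][1]++ -> VV[1]=[0, 2, 1, 0]
Event 3: LOCAL 2: VV[2][2]++ -> VV[2]=[0, 0, 2, 0]
Event 4: LOCAL 2: VV[2][2]++ -> VV[2]=[0, 0, 3, 0]
Event 5: SEND 0->1: VV[0][0]++ -> VV[0]=[1, 0, 0, 0], msg_vec=[1, 0, 0, 0]; VV[1]=max(VV[1],msg_vec) then VV[1][1]++ -> VV[1]=[1, 3, 1, 0]
Event 6: SEND 2->1: VV[2][2]++ -> VV[2]=[0, 0, 4, 0], msg_vec=[0, 0, 4, 0]; VV[1]=max(VV[1],msg_vec) then VV[1][1]++ -> VV[1]=[1, 4, 4, 0]
Event 7: LOCAL 2: VV[2][2]++ -> VV[2]=[0, 0, 5, 0]
Event 8: LOCAL 3: VV[3][3]++ -> VV[3]=[0, 0, 0, 1]
Event 9: SEND 2->0: VV[2][2]++ -> VV[2]=[0, 0, 6, 0], msg_vec=[0, 0, 6, 0]; VV[0]=max(VV[0],msg_vec) then VV[0][0]++ -> VV[0]=[2, 0, 6, 0]
Final vectors: VV[0]=[2, 0, 6, 0]; VV[1]=[1, 4, 4, 0]; VV[2]=[0, 0, 6, 0]; VV[3]=[0, 0, 0, 1]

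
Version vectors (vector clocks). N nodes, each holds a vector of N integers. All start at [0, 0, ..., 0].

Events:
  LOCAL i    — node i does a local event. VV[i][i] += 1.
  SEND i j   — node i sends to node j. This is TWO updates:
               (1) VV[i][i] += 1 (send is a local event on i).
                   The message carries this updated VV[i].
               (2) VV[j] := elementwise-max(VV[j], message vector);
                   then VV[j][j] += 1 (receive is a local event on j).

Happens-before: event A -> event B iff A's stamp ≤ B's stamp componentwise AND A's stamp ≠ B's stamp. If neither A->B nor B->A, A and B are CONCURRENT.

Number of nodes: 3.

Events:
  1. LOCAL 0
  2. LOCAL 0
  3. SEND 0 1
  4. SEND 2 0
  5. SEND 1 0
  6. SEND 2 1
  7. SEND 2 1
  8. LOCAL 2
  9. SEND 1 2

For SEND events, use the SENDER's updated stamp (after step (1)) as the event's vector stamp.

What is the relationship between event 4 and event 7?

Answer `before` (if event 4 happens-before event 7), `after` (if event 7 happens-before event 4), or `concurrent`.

Initial: VV[0]=[0, 0, 0]
Initial: VV[1]=[0, 0, 0]
Initial: VV[2]=[0, 0, 0]
Event 1: LOCAL 0: VV[0][0]++ -> VV[0]=[1, 0, 0]
Event 2: LOCAL 0: VV[0][0]++ -> VV[0]=[2, 0, 0]
Event 3: SEND 0->1: VV[0][0]++ -> VV[0]=[3, 0, 0], msg_vec=[3, 0, 0]; VV[1]=max(VV[1],msg_vec) then VV[1][1]++ -> VV[1]=[3, 1, 0]
Event 4: SEND 2->0: VV[2][2]++ -> VV[2]=[0, 0, 1], msg_vec=[0, 0, 1]; VV[0]=max(VV[0],msg_vec) then VV[0][0]++ -> VV[0]=[4, 0, 1]
Event 5: SEND 1->0: VV[1][1]++ -> VV[1]=[3, 2, 0], msg_vec=[3, 2, 0]; VV[0]=max(VV[0],msg_vec) then VV[0][0]++ -> VV[0]=[5, 2, 1]
Event 6: SEND 2->1: VV[2][2]++ -> VV[2]=[0, 0, 2], msg_vec=[0, 0, 2]; VV[1]=max(VV[1],msg_vec) then VV[1][1]++ -> VV[1]=[3, 3, 2]
Event 7: SEND 2->1: VV[2][2]++ -> VV[2]=[0, 0, 3], msg_vec=[0, 0, 3]; VV[1]=max(VV[1],msg_vec) then VV[1][1]++ -> VV[1]=[3, 4, 3]
Event 8: LOCAL 2: VV[2][2]++ -> VV[2]=[0, 0, 4]
Event 9: SEND 1->2: VV[1][1]++ -> VV[1]=[3, 5, 3], msg_vec=[3, 5, 3]; VV[2]=max(VV[2],msg_vec) then VV[2][2]++ -> VV[2]=[3, 5, 5]
Event 4 stamp: [0, 0, 1]
Event 7 stamp: [0, 0, 3]
[0, 0, 1] <= [0, 0, 3]? True
[0, 0, 3] <= [0, 0, 1]? False
Relation: before

Answer: before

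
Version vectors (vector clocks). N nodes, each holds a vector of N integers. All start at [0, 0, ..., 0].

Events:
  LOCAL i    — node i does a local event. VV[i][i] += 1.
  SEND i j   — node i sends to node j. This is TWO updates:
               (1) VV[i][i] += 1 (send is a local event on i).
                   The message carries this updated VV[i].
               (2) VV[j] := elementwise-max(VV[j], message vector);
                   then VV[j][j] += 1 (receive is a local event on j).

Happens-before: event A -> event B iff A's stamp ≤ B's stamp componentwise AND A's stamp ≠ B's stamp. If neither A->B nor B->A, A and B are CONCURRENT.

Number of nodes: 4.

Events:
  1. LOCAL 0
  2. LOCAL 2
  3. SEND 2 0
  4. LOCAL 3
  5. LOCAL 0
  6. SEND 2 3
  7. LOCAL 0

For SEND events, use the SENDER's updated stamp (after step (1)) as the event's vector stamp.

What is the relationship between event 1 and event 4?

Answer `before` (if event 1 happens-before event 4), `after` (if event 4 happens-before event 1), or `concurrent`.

Initial: VV[0]=[0, 0, 0, 0]
Initial: VV[1]=[0, 0, 0, 0]
Initial: VV[2]=[0, 0, 0, 0]
Initial: VV[3]=[0, 0, 0, 0]
Event 1: LOCAL 0: VV[0][0]++ -> VV[0]=[1, 0, 0, 0]
Event 2: LOCAL 2: VV[2][2]++ -> VV[2]=[0, 0, 1, 0]
Event 3: SEND 2->0: VV[2][2]++ -> VV[2]=[0, 0, 2, 0], msg_vec=[0, 0, 2, 0]; VV[0]=max(VV[0],msg_vec) then VV[0][0]++ -> VV[0]=[2, 0, 2, 0]
Event 4: LOCAL 3: VV[3][3]++ -> VV[3]=[0, 0, 0, 1]
Event 5: LOCAL 0: VV[0][0]++ -> VV[0]=[3, 0, 2, 0]
Event 6: SEND 2->3: VV[2][2]++ -> VV[2]=[0, 0, 3, 0], msg_vec=[0, 0, 3, 0]; VV[3]=max(VV[3],msg_vec) then VV[3][3]++ -> VV[3]=[0, 0, 3, 2]
Event 7: LOCAL 0: VV[0][0]++ -> VV[0]=[4, 0, 2, 0]
Event 1 stamp: [1, 0, 0, 0]
Event 4 stamp: [0, 0, 0, 1]
[1, 0, 0, 0] <= [0, 0, 0, 1]? False
[0, 0, 0, 1] <= [1, 0, 0, 0]? False
Relation: concurrent

Answer: concurrent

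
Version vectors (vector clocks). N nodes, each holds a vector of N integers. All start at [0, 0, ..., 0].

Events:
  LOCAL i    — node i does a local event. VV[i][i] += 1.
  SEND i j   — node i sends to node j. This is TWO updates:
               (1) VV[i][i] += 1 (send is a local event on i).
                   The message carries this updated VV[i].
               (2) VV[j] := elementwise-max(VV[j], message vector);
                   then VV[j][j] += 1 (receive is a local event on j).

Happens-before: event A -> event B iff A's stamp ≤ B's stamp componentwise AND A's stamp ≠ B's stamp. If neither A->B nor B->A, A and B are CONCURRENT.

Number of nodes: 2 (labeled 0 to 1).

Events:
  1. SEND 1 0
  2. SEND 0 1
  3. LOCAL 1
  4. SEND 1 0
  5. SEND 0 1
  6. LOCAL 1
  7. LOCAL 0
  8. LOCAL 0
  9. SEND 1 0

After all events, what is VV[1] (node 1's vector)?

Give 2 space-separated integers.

Initial: VV[0]=[0, 0]
Initial: VV[1]=[0, 0]
Event 1: SEND 1->0: VV[1][1]++ -> VV[1]=[0, 1], msg_vec=[0, 1]; VV[0]=max(VV[0],msg_vec) then VV[0][0]++ -> VV[0]=[1, 1]
Event 2: SEND 0->1: VV[0][0]++ -> VV[0]=[2, 1], msg_vec=[2, 1]; VV[1]=max(VV[1],msg_vec) then VV[1][1]++ -> VV[1]=[2, 2]
Event 3: LOCAL 1: VV[1][1]++ -> VV[1]=[2, 3]
Event 4: SEND 1->0: VV[1][1]++ -> VV[1]=[2, 4], msg_vec=[2, 4]; VV[0]=max(VV[0],msg_vec) then VV[0][0]++ -> VV[0]=[3, 4]
Event 5: SEND 0->1: VV[0][0]++ -> VV[0]=[4, 4], msg_vec=[4, 4]; VV[1]=max(VV[1],msg_vec) then VV[1][1]++ -> VV[1]=[4, 5]
Event 6: LOCAL 1: VV[1][1]++ -> VV[1]=[4, 6]
Event 7: LOCAL 0: VV[0][0]++ -> VV[0]=[5, 4]
Event 8: LOCAL 0: VV[0][0]++ -> VV[0]=[6, 4]
Event 9: SEND 1->0: VV[1][1]++ -> VV[1]=[4, 7], msg_vec=[4, 7]; VV[0]=max(VV[0],msg_vec) then VV[0][0]++ -> VV[0]=[7, 7]
Final vectors: VV[0]=[7, 7]; VV[1]=[4, 7]

Answer: 4 7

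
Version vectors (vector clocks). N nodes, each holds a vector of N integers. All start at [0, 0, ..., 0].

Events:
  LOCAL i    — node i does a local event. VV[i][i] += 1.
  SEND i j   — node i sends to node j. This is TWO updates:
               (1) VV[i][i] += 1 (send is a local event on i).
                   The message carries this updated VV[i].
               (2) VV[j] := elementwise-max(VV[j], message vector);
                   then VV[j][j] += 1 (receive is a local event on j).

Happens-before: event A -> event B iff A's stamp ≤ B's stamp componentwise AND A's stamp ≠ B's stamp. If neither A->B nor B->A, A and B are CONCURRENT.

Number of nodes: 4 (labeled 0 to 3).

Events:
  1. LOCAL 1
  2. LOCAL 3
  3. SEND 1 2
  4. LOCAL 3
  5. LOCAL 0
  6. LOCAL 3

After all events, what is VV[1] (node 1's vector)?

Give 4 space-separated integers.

Initial: VV[0]=[0, 0, 0, 0]
Initial: VV[1]=[0, 0, 0, 0]
Initial: VV[2]=[0, 0, 0, 0]
Initial: VV[3]=[0, 0, 0, 0]
Event 1: LOCAL 1: VV[1][1]++ -> VV[1]=[0, 1, 0, 0]
Event 2: LOCAL 3: VV[3][3]++ -> VV[3]=[0, 0, 0, 1]
Event 3: SEND 1->2: VV[1][1]++ -> VV[1]=[0, 2, 0, 0], msg_vec=[0, 2, 0, 0]; VV[2]=max(VV[2],msg_vec) then VV[2][2]++ -> VV[2]=[0, 2, 1, 0]
Event 4: LOCAL 3: VV[3][3]++ -> VV[3]=[0, 0, 0, 2]
Event 5: LOCAL 0: VV[0][0]++ -> VV[0]=[1, 0, 0, 0]
Event 6: LOCAL 3: VV[3][3]++ -> VV[3]=[0, 0, 0, 3]
Final vectors: VV[0]=[1, 0, 0, 0]; VV[1]=[0, 2, 0, 0]; VV[2]=[0, 2, 1, 0]; VV[3]=[0, 0, 0, 3]

Answer: 0 2 0 0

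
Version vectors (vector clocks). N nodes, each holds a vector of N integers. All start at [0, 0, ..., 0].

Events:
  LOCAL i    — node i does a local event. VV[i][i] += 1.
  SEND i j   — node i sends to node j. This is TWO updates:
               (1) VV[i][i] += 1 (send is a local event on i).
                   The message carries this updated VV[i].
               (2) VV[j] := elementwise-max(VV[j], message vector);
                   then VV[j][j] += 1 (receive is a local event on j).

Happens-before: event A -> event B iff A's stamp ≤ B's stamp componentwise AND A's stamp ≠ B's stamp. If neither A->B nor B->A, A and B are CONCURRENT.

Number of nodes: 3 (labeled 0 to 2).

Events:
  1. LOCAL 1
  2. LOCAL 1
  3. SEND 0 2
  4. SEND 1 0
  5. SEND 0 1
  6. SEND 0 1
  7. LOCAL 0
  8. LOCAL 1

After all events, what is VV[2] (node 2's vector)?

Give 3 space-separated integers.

Answer: 1 0 1

Derivation:
Initial: VV[0]=[0, 0, 0]
Initial: VV[1]=[0, 0, 0]
Initial: VV[2]=[0, 0, 0]
Event 1: LOCAL 1: VV[1][1]++ -> VV[1]=[0, 1, 0]
Event 2: LOCAL 1: VV[1][1]++ -> VV[1]=[0, 2, 0]
Event 3: SEND 0->2: VV[0][0]++ -> VV[0]=[1, 0, 0], msg_vec=[1, 0, 0]; VV[2]=max(VV[2],msg_vec) then VV[2][2]++ -> VV[2]=[1, 0, 1]
Event 4: SEND 1->0: VV[1][1]++ -> VV[1]=[0, 3, 0], msg_vec=[0, 3, 0]; VV[0]=max(VV[0],msg_vec) then VV[0][0]++ -> VV[0]=[2, 3, 0]
Event 5: SEND 0->1: VV[0][0]++ -> VV[0]=[3, 3, 0], msg_vec=[3, 3, 0]; VV[1]=max(VV[1],msg_vec) then VV[1][1]++ -> VV[1]=[3, 4, 0]
Event 6: SEND 0->1: VV[0][0]++ -> VV[0]=[4, 3, 0], msg_vec=[4, 3, 0]; VV[1]=max(VV[1],msg_vec) then VV[1][1]++ -> VV[1]=[4, 5, 0]
Event 7: LOCAL 0: VV[0][0]++ -> VV[0]=[5, 3, 0]
Event 8: LOCAL 1: VV[1][1]++ -> VV[1]=[4, 6, 0]
Final vectors: VV[0]=[5, 3, 0]; VV[1]=[4, 6, 0]; VV[2]=[1, 0, 1]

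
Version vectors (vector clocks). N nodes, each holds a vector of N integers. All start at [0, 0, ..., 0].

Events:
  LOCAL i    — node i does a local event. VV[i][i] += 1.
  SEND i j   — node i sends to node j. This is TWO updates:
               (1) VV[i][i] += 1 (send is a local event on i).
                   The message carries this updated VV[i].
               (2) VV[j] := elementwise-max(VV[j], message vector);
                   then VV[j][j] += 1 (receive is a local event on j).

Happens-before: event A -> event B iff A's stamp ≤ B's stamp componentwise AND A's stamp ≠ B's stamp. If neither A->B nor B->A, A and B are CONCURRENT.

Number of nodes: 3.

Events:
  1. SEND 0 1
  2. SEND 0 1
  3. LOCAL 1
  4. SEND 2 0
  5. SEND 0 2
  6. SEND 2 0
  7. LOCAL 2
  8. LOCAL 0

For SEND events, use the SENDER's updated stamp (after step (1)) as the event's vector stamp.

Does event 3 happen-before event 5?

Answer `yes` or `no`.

Answer: no

Derivation:
Initial: VV[0]=[0, 0, 0]
Initial: VV[1]=[0, 0, 0]
Initial: VV[2]=[0, 0, 0]
Event 1: SEND 0->1: VV[0][0]++ -> VV[0]=[1, 0, 0], msg_vec=[1, 0, 0]; VV[1]=max(VV[1],msg_vec) then VV[1][1]++ -> VV[1]=[1, 1, 0]
Event 2: SEND 0->1: VV[0][0]++ -> VV[0]=[2, 0, 0], msg_vec=[2, 0, 0]; VV[1]=max(VV[1],msg_vec) then VV[1][1]++ -> VV[1]=[2, 2, 0]
Event 3: LOCAL 1: VV[1][1]++ -> VV[1]=[2, 3, 0]
Event 4: SEND 2->0: VV[2][2]++ -> VV[2]=[0, 0, 1], msg_vec=[0, 0, 1]; VV[0]=max(VV[0],msg_vec) then VV[0][0]++ -> VV[0]=[3, 0, 1]
Event 5: SEND 0->2: VV[0][0]++ -> VV[0]=[4, 0, 1], msg_vec=[4, 0, 1]; VV[2]=max(VV[2],msg_vec) then VV[2][2]++ -> VV[2]=[4, 0, 2]
Event 6: SEND 2->0: VV[2][2]++ -> VV[2]=[4, 0, 3], msg_vec=[4, 0, 3]; VV[0]=max(VV[0],msg_vec) then VV[0][0]++ -> VV[0]=[5, 0, 3]
Event 7: LOCAL 2: VV[2][2]++ -> VV[2]=[4, 0, 4]
Event 8: LOCAL 0: VV[0][0]++ -> VV[0]=[6, 0, 3]
Event 3 stamp: [2, 3, 0]
Event 5 stamp: [4, 0, 1]
[2, 3, 0] <= [4, 0, 1]? False. Equal? False. Happens-before: False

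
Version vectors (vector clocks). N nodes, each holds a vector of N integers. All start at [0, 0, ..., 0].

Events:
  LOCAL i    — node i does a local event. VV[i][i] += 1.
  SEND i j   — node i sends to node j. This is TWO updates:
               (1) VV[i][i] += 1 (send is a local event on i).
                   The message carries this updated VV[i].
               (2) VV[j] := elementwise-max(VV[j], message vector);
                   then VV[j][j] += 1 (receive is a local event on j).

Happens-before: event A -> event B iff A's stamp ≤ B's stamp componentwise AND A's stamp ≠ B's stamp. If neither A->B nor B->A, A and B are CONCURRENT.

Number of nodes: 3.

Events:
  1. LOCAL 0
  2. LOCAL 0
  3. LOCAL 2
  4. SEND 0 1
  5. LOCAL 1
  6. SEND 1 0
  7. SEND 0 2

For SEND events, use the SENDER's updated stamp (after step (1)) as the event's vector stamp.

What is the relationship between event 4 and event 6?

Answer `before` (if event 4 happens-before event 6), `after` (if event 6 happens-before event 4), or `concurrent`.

Initial: VV[0]=[0, 0, 0]
Initial: VV[1]=[0, 0, 0]
Initial: VV[2]=[0, 0, 0]
Event 1: LOCAL 0: VV[0][0]++ -> VV[0]=[1, 0, 0]
Event 2: LOCAL 0: VV[0][0]++ -> VV[0]=[2, 0, 0]
Event 3: LOCAL 2: VV[2][2]++ -> VV[2]=[0, 0, 1]
Event 4: SEND 0->1: VV[0][0]++ -> VV[0]=[3, 0, 0], msg_vec=[3, 0, 0]; VV[1]=max(VV[1],msg_vec) then VV[1][1]++ -> VV[1]=[3, 1, 0]
Event 5: LOCAL 1: VV[1][1]++ -> VV[1]=[3, 2, 0]
Event 6: SEND 1->0: VV[1][1]++ -> VV[1]=[3, 3, 0], msg_vec=[3, 3, 0]; VV[0]=max(VV[0],msg_vec) then VV[0][0]++ -> VV[0]=[4, 3, 0]
Event 7: SEND 0->2: VV[0][0]++ -> VV[0]=[5, 3, 0], msg_vec=[5, 3, 0]; VV[2]=max(VV[2],msg_vec) then VV[2][2]++ -> VV[2]=[5, 3, 2]
Event 4 stamp: [3, 0, 0]
Event 6 stamp: [3, 3, 0]
[3, 0, 0] <= [3, 3, 0]? True
[3, 3, 0] <= [3, 0, 0]? False
Relation: before

Answer: before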